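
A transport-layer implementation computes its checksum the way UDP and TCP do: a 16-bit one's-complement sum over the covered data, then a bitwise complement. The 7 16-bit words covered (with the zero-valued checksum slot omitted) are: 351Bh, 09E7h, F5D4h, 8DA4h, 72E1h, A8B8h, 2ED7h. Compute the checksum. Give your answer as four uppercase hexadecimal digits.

F312

One's-complement addition (fold any carry out of bit 15 back into bit 0):
  0x351B + 0x09E7 = 0x03F02
  0x3F02 + 0xF5D4 = 0x134D6 → wrap carry → 0x34D7
  0x34D7 + 0x8DA4 = 0x0C27B
  0xC27B + 0x72E1 = 0x1355C → wrap carry → 0x355D
  0x355D + 0xA8B8 = 0x0DE15
  0xDE15 + 0x2ED7 = 0x10CEC → wrap carry → 0x0CED
One's-complement sum = 0x0CED.
Checksum = ~0x0CED & 0xFFFF = 0xF312.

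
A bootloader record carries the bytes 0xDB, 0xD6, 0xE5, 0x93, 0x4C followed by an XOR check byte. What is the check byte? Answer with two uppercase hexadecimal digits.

37

XOR the bytes together:
  start with 0xDB
  0xDB ⊕ 0xD6 = 0x0D
  0x0D ⊕ 0xE5 = 0xE8
  0xE8 ⊕ 0x93 = 0x7B
  0x7B ⊕ 0x4C = 0x37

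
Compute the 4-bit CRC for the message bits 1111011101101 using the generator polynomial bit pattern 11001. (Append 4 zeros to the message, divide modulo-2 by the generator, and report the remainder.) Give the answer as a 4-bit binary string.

1010

Append 4 zeros: 11110111011010000. Divide by 11001 (XOR where the leading bit is 1):
  pos 0: 11110 XOR 11001 = 00111
  pos 2: 11111 XOR 11001 = 00110
  pos 4: 11010 XOR 11001 = 00011
  pos 7: 11110 XOR 11001 = 00111
  pos 9: 11110 XOR 11001 = 00111
  pos 11: 11100 XOR 11001 = 00101
Remainder (last 4 bits) = 1010. This is the CRC / FCS.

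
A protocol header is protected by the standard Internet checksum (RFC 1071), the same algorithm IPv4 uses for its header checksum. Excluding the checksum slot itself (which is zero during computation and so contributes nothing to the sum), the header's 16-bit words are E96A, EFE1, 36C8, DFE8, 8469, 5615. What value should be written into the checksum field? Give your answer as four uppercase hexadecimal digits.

3583

One's-complement addition (fold any carry out of bit 15 back into bit 0):
  0xE96A + 0xEFE1 = 0x1D94B → wrap carry → 0xD94C
  0xD94C + 0x36C8 = 0x11014 → wrap carry → 0x1015
  0x1015 + 0xDFE8 = 0x0EFFD
  0xEFFD + 0x8469 = 0x17466 → wrap carry → 0x7467
  0x7467 + 0x5615 = 0x0CA7C
One's-complement sum = 0xCA7C.
Checksum = ~0xCA7C & 0xFFFF = 0x3583.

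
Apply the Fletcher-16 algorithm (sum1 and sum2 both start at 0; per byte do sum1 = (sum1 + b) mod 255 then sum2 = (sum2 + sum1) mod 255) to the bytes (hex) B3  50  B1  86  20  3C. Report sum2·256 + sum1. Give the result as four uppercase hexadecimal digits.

Running sums (mod 255):
  after byte 0 (B3): sum1=179, sum2=179
  after byte 1 (50): sum1=4, sum2=183
  after byte 2 (B1): sum1=181, sum2=109
  after byte 3 (86): sum1=60, sum2=169
  after byte 4 (20): sum1=92, sum2=6
  after byte 5 (3C): sum1=152, sum2=158
Checksum = sum2·256 + sum1 = 158·256 + 152 = 40600 = 0x9E98.

9E98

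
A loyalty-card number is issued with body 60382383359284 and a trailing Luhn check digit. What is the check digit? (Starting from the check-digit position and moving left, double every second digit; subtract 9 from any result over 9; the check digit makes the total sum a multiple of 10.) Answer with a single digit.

Partial digits right→left: 4 8 2 9 5 3 3 8 3 2 8 3 0 6
Double every second digit counting from the check-digit position (so the 1st, 3rd, 5th, ... of the partial from the right).
  doubled (with −9 where >9): 8 4 1 6 6 7 0 → sum 32
  kept as-is: 8 9 3 8 2 3 6 → sum 39
Total = 32 + 39 = 71.
Check digit = (10 − (71 mod 10)) mod 10 = 9.

9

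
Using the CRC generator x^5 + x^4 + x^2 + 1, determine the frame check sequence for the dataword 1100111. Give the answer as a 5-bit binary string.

Append 5 zeros: 110011100000. Divide by 110101 (XOR where the leading bit is 1):
  pos 0: 110011 XOR 110101 = 000110
  pos 3: 110100 XOR 110101 = 000001
Remainder (last 5 bits) = 01000. This is the CRC / FCS.

01000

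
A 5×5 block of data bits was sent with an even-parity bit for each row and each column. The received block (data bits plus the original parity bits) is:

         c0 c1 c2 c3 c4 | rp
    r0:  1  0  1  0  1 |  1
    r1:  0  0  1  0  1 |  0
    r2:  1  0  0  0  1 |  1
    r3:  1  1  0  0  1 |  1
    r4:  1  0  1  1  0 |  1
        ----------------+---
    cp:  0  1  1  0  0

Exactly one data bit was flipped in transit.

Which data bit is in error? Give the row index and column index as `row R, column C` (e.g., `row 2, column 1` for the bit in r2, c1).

row 2, column 3

Recompute each row's even parity and compare to rp:
  r0: data parity 1, sent rp 1 → ok
  r1: data parity 0, sent rp 0 → ok
  r2: data parity 0, sent rp 1 → mismatch
  r3: data parity 1, sent rp 1 → ok
  r4: data parity 1, sent rp 1 → ok
Recompute each column's even parity and compare to cp:
  c0: data parity 0, sent cp 0 → ok
  c1: data parity 1, sent cp 1 → ok
  c2: data parity 1, sent cp 1 → ok
  c3: data parity 1, sent cp 0 → mismatch
  c4: data parity 0, sent cp 0 → ok
Exactly one row (r2) and one column (c3) fail → the flipped bit is at their intersection.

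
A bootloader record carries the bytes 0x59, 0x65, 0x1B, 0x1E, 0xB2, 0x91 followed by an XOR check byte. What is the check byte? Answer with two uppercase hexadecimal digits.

1A

XOR the bytes together:
  start with 0x59
  0x59 ⊕ 0x65 = 0x3C
  0x3C ⊕ 0x1B = 0x27
  0x27 ⊕ 0x1E = 0x39
  0x39 ⊕ 0xB2 = 0x8B
  0x8B ⊕ 0x91 = 0x1A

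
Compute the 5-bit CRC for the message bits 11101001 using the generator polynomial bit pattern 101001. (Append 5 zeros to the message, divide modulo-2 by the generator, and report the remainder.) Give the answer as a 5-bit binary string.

10001

Append 5 zeros: 1110100100000. Divide by 101001 (XOR where the leading bit is 1):
  pos 0: 111010 XOR 101001 = 010011
  pos 1: 100110 XOR 101001 = 001111
  pos 3: 111110 XOR 101001 = 010111
  pos 4: 101110 XOR 101001 = 000111
  pos 7: 111000 XOR 101001 = 010001
Remainder (last 5 bits) = 10001. This is the CRC / FCS.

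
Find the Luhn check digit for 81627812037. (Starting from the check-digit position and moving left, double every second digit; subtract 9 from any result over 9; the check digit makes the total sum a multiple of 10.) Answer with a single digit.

2

Partial digits right→left: 7 3 0 2 1 8 7 2 6 1 8
Double every second digit counting from the check-digit position (so the 1st, 3rd, 5th, ... of the partial from the right).
  doubled (with −9 where >9): 5 0 2 5 3 7 → sum 22
  kept as-is: 3 2 8 2 1 → sum 16
Total = 22 + 16 = 38.
Check digit = (10 − (38 mod 10)) mod 10 = 2.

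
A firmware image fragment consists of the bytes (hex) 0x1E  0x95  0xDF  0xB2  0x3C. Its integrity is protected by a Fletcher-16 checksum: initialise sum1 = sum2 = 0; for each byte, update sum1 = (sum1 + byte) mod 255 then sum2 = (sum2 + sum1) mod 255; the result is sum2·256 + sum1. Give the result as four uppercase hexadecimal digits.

2E82

Running sums (mod 255):
  after byte 0 (0x1E): sum1=30, sum2=30
  after byte 1 (0x95): sum1=179, sum2=209
  after byte 2 (0xDF): sum1=147, sum2=101
  after byte 3 (0xB2): sum1=70, sum2=171
  after byte 4 (0x3C): sum1=130, sum2=46
Checksum = sum2·256 + sum1 = 46·256 + 130 = 11906 = 0x2E82.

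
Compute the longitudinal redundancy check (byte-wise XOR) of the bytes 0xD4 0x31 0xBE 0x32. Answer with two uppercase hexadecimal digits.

69

XOR the bytes together:
  start with 0xD4
  0xD4 ⊕ 0x31 = 0xE5
  0xE5 ⊕ 0xBE = 0x5B
  0x5B ⊕ 0x32 = 0x69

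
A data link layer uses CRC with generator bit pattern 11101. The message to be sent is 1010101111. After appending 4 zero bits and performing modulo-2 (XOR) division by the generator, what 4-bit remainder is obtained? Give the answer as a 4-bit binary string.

Append 4 zeros: 10101011110000. Divide by 11101 (XOR where the leading bit is 1):
  pos 0: 10101 XOR 11101 = 01000
  pos 1: 10000 XOR 11101 = 01101
  pos 2: 11011 XOR 11101 = 00110
  pos 4: 11011 XOR 11101 = 00110
  pos 6: 11010 XOR 11101 = 00111
  pos 8: 11100 XOR 11101 = 00001
Remainder (last 4 bits) = 0010. This is the CRC / FCS.

0010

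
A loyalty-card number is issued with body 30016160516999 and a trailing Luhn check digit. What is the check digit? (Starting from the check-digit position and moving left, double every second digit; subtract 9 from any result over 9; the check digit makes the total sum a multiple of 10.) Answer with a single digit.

Partial digits right→left: 9 9 9 6 1 5 0 6 1 6 1 0 0 3
Double every second digit counting from the check-digit position (so the 1st, 3rd, 5th, ... of the partial from the right).
  doubled (with −9 where >9): 9 9 2 0 2 2 0 → sum 24
  kept as-is: 9 6 5 6 6 0 3 → sum 35
Total = 24 + 35 = 59.
Check digit = (10 − (59 mod 10)) mod 10 = 1.

1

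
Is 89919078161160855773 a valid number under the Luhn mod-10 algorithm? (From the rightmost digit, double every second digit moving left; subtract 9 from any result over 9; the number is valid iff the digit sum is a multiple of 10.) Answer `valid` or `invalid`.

From the right, keep odd positions and double even positions (subtract 9 from any doubled value over 9):
  doubled (positions 2,4,...): 5 1 7 3 2 2 5 9 9 7 → sum 50
  kept (positions 1,3,...): 3 7 5 0 1 6 8 0 1 9 → sum 40
Total = 90.
90 mod 10 = 0, so the number is valid.

valid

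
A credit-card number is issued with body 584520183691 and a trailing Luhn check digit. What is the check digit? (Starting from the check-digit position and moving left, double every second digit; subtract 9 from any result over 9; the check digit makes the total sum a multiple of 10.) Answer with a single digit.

Partial digits right→left: 1 9 6 3 8 1 0 2 5 4 8 5
Double every second digit counting from the check-digit position (so the 1st, 3rd, 5th, ... of the partial from the right).
  doubled (with −9 where >9): 2 3 7 0 1 7 → sum 20
  kept as-is: 9 3 1 2 4 5 → sum 24
Total = 20 + 24 = 44.
Check digit = (10 − (44 mod 10)) mod 10 = 6.

6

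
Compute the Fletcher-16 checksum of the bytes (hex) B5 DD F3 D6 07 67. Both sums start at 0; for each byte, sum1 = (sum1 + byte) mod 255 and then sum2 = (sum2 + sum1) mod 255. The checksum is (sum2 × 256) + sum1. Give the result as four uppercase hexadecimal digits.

Running sums (mod 255):
  after byte 0 (B5): sum1=181, sum2=181
  after byte 1 (DD): sum1=147, sum2=73
  after byte 2 (F3): sum1=135, sum2=208
  after byte 3 (D6): sum1=94, sum2=47
  after byte 4 (07): sum1=101, sum2=148
  after byte 5 (67): sum1=204, sum2=97
Checksum = sum2·256 + sum1 = 97·256 + 204 = 25036 = 0x61CC.

61CC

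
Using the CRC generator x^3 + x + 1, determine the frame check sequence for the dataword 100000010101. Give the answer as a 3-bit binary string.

100

Append 3 zeros: 100000010101000. Divide by 1011 (XOR where the leading bit is 1):
  pos 0: 1000 XOR 1011 = 0011
  pos 2: 1100 XOR 1011 = 0111
  pos 3: 1110 XOR 1011 = 0101
  pos 4: 1011 XOR 1011 = 0000
  pos 9: 1010 XOR 1011 = 0001
Remainder (last 3 bits) = 100. This is the CRC / FCS.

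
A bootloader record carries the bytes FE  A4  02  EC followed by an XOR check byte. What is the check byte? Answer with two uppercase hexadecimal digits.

B4

XOR the bytes together:
  start with 0xFE
  0xFE ⊕ 0xA4 = 0x5A
  0x5A ⊕ 0x02 = 0x58
  0x58 ⊕ 0xEC = 0xB4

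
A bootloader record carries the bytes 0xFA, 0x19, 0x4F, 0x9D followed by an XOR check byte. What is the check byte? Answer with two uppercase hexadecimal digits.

XOR the bytes together:
  start with 0xFA
  0xFA ⊕ 0x19 = 0xE3
  0xE3 ⊕ 0x4F = 0xAC
  0xAC ⊕ 0x9D = 0x31

31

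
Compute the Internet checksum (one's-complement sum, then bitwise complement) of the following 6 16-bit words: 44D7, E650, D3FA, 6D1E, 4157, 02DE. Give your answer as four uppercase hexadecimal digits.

One's-complement addition (fold any carry out of bit 15 back into bit 0):
  0x44D7 + 0xE650 = 0x12B27 → wrap carry → 0x2B28
  0x2B28 + 0xD3FA = 0x0FF22
  0xFF22 + 0x6D1E = 0x16C40 → wrap carry → 0x6C41
  0x6C41 + 0x4157 = 0x0AD98
  0xAD98 + 0x02DE = 0x0B076
One's-complement sum = 0xB076.
Checksum = ~0xB076 & 0xFFFF = 0x4F89.

4F89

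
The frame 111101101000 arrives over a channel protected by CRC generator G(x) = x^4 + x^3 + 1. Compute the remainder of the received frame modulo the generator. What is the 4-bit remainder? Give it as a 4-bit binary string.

0000

Modulo-2 division of 111101101000 by 11001:
  pos 0: 11110 XOR 11001 = 00111
  pos 2: 11111 XOR 11001 = 00110
  pos 4: 11001 XOR 11001 = 00000
Remainder = 0000 (zero — the frame passes the CRC check).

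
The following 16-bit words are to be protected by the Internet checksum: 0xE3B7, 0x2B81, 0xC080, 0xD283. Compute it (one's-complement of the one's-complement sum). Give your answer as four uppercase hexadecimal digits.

5DC2

One's-complement addition (fold any carry out of bit 15 back into bit 0):
  0xE3B7 + 0x2B81 = 0x10F38 → wrap carry → 0x0F39
  0x0F39 + 0xC080 = 0x0CFB9
  0xCFB9 + 0xD283 = 0x1A23C → wrap carry → 0xA23D
One's-complement sum = 0xA23D.
Checksum = ~0xA23D & 0xFFFF = 0x5DC2.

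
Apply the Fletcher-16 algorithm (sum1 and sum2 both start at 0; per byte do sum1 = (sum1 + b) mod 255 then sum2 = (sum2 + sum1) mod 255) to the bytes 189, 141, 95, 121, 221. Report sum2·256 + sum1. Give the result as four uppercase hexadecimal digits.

Running sums (mod 255):
  after byte 0 (189): sum1=189, sum2=189
  after byte 1 (141): sum1=75, sum2=9
  after byte 2 (95): sum1=170, sum2=179
  after byte 3 (121): sum1=36, sum2=215
  after byte 4 (221): sum1=2, sum2=217
Checksum = sum2·256 + sum1 = 217·256 + 2 = 55554 = 0xD902.

D902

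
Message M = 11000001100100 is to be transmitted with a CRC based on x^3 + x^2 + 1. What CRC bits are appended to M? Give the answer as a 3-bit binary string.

Append 3 zeros: 11000001100100000. Divide by 1101 (XOR where the leading bit is 1):
  pos 0: 1100 XOR 1101 = 0001
  pos 3: 1000 XOR 1101 = 0101
  pos 4: 1011 XOR 1101 = 0110
  pos 5: 1101 XOR 1101 = 0000
  pos 11: 1000 XOR 1101 = 0101
  pos 12: 1010 XOR 1101 = 0111
  pos 13: 1110 XOR 1101 = 0011
Remainder (last 3 bits) = 011. This is the CRC / FCS.

011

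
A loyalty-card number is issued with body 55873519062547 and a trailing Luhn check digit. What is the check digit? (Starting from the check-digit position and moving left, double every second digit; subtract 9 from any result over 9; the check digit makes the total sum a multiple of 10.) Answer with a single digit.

2

Partial digits right→left: 7 4 5 2 6 0 9 1 5 3 7 8 5 5
Double every second digit counting from the check-digit position (so the 1st, 3rd, 5th, ... of the partial from the right).
  doubled (with −9 where >9): 5 1 3 9 1 5 1 → sum 25
  kept as-is: 4 2 0 1 3 8 5 → sum 23
Total = 25 + 23 = 48.
Check digit = (10 − (48 mod 10)) mod 10 = 2.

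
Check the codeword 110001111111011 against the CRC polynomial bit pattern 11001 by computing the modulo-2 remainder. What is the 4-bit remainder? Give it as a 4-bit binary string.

Modulo-2 division of 110001111111011 by 11001:
  pos 0: 11000 XOR 11001 = 00001
  pos 4: 11111 XOR 11001 = 00110
  pos 6: 11011 XOR 11001 = 00010
  pos 9: 10101 XOR 11001 = 01100
  pos 10: 11001 XOR 11001 = 00000
Remainder = 0000 (zero — the frame passes the CRC check).

0000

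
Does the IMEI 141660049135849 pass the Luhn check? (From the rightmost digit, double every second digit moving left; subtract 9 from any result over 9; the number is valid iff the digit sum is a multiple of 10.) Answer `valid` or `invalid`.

From the right, keep odd positions and double even positions (subtract 9 from any doubled value over 9):
  doubled (positions 2,4,...): 8 1 2 8 0 3 8 → sum 30
  kept (positions 1,3,...): 9 8 3 9 0 6 1 1 → sum 37
Total = 67.
67 mod 10 = 7, so the number is invalid.

invalid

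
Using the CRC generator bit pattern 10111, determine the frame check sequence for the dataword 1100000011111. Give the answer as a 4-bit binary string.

0111

Append 4 zeros: 11000000111110000. Divide by 10111 (XOR where the leading bit is 1):
  pos 0: 11000 XOR 10111 = 01111
  pos 1: 11110 XOR 10111 = 01001
  pos 2: 10010 XOR 10111 = 00101
  pos 4: 10101 XOR 10111 = 00010
  pos 7: 10111 XOR 10111 = 00000
  pos 12: 10000 XOR 10111 = 00111
Remainder (last 4 bits) = 0111. This is the CRC / FCS.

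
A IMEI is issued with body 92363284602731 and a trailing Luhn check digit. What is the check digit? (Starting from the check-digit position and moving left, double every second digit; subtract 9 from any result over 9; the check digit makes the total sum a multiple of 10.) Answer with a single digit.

Partial digits right→left: 1 3 7 2 0 6 4 8 2 3 6 3 2 9
Double every second digit counting from the check-digit position (so the 1st, 3rd, 5th, ... of the partial from the right).
  doubled (with −9 where >9): 2 5 0 8 4 3 4 → sum 26
  kept as-is: 3 2 6 8 3 3 9 → sum 34
Total = 26 + 34 = 60.
Check digit = (10 − (60 mod 10)) mod 10 = 0.

0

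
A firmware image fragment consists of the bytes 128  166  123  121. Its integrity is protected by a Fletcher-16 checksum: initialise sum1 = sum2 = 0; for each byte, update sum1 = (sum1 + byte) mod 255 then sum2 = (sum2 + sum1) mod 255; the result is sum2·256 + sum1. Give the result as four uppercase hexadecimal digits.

Running sums (mod 255):
  after byte 0 (128): sum1=128, sum2=128
  after byte 1 (166): sum1=39, sum2=167
  after byte 2 (123): sum1=162, sum2=74
  after byte 3 (121): sum1=28, sum2=102
Checksum = sum2·256 + sum1 = 102·256 + 28 = 26140 = 0x661C.

661C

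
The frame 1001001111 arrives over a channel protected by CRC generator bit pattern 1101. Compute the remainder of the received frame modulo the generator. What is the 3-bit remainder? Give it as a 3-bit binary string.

000

Modulo-2 division of 1001001111 by 1101:
  pos 0: 1001 XOR 1101 = 0100
  pos 1: 1000 XOR 1101 = 0101
  pos 2: 1010 XOR 1101 = 0111
  pos 3: 1111 XOR 1101 = 0010
  pos 5: 1011 XOR 1101 = 0110
  pos 6: 1101 XOR 1101 = 0000
Remainder = 000 (zero — the frame passes the CRC check).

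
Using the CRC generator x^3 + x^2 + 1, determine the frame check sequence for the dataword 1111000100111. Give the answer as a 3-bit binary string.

Append 3 zeros: 1111000100111000. Divide by 1101 (XOR where the leading bit is 1):
  pos 0: 1111 XOR 1101 = 0010
  pos 2: 1000 XOR 1101 = 0101
  pos 3: 1010 XOR 1101 = 0111
  pos 4: 1111 XOR 1101 = 0010
  pos 6: 1000 XOR 1101 = 0101
  pos 7: 1011 XOR 1101 = 0110
  pos 8: 1101 XOR 1101 = 0000
  pos 12: 1000 XOR 1101 = 0101
Remainder (last 3 bits) = 101. This is the CRC / FCS.

101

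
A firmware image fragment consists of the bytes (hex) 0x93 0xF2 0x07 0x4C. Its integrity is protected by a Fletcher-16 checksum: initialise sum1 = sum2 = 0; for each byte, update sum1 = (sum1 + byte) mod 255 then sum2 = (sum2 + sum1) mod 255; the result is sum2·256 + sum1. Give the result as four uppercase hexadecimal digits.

81D9

Running sums (mod 255):
  after byte 0 (0x93): sum1=147, sum2=147
  after byte 1 (0xF2): sum1=134, sum2=26
  after byte 2 (0x07): sum1=141, sum2=167
  after byte 3 (0x4C): sum1=217, sum2=129
Checksum = sum2·256 + sum1 = 129·256 + 217 = 33241 = 0x81D9.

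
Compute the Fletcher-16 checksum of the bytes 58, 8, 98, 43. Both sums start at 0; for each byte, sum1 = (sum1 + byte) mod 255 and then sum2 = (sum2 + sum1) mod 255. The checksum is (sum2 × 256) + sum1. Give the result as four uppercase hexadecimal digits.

F0CF

Running sums (mod 255):
  after byte 0 (58): sum1=58, sum2=58
  after byte 1 (8): sum1=66, sum2=124
  after byte 2 (98): sum1=164, sum2=33
  after byte 3 (43): sum1=207, sum2=240
Checksum = sum2·256 + sum1 = 240·256 + 207 = 61647 = 0xF0CF.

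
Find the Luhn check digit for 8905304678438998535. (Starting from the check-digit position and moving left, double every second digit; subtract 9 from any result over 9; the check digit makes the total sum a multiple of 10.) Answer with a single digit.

7

Partial digits right→left: 5 3 5 8 9 9 8 3 4 8 7 6 4 0 3 5 0 9 8
Double every second digit counting from the check-digit position (so the 1st, 3rd, 5th, ... of the partial from the right).
  doubled (with −9 where >9): 1 1 9 7 8 5 8 6 0 7 → sum 52
  kept as-is: 3 8 9 3 8 6 0 5 9 → sum 51
Total = 52 + 51 = 103.
Check digit = (10 − (103 mod 10)) mod 10 = 7.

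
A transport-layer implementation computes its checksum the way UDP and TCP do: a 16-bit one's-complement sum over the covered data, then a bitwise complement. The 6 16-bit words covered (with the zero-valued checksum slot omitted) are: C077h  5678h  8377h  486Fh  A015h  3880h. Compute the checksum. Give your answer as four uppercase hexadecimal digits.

4493

One's-complement addition (fold any carry out of bit 15 back into bit 0):
  0xC077 + 0x5678 = 0x116EF → wrap carry → 0x16F0
  0x16F0 + 0x8377 = 0x09A67
  0x9A67 + 0x486F = 0x0E2D6
  0xE2D6 + 0xA015 = 0x182EB → wrap carry → 0x82EC
  0x82EC + 0x3880 = 0x0BB6C
One's-complement sum = 0xBB6C.
Checksum = ~0xBB6C & 0xFFFF = 0x4493.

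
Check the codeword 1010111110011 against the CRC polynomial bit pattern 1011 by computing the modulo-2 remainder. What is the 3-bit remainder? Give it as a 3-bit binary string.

000

Modulo-2 division of 1010111110011 by 1011:
  pos 0: 1010 XOR 1011 = 0001
  pos 3: 1111 XOR 1011 = 0100
  pos 4: 1001 XOR 1011 = 0010
  pos 6: 1010 XOR 1011 = 0001
  pos 9: 1011 XOR 1011 = 0000
Remainder = 000 (zero — the frame passes the CRC check).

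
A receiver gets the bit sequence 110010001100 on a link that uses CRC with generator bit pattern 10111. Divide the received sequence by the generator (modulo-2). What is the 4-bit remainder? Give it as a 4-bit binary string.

0010

Modulo-2 division of 110010001100 by 10111:
  pos 0: 11001 XOR 10111 = 01110
  pos 1: 11100 XOR 10111 = 01011
  pos 2: 10110 XOR 10111 = 00001
  pos 6: 10110 XOR 10111 = 00001
Remainder = 0010 (nonzero — an error is detected).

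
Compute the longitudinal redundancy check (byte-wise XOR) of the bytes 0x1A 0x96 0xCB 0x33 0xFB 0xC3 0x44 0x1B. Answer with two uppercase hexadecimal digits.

13

XOR the bytes together:
  start with 0x1A
  0x1A ⊕ 0x96 = 0x8C
  0x8C ⊕ 0xCB = 0x47
  0x47 ⊕ 0x33 = 0x74
  0x74 ⊕ 0xFB = 0x8F
  0x8F ⊕ 0xC3 = 0x4C
  0x4C ⊕ 0x44 = 0x08
  0x08 ⊕ 0x1B = 0x13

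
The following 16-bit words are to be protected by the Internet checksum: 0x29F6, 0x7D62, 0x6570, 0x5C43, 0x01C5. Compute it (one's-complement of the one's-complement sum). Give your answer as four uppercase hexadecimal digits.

One's-complement addition (fold any carry out of bit 15 back into bit 0):
  0x29F6 + 0x7D62 = 0x0A758
  0xA758 + 0x6570 = 0x10CC8 → wrap carry → 0x0CC9
  0x0CC9 + 0x5C43 = 0x0690C
  0x690C + 0x01C5 = 0x06AD1
One's-complement sum = 0x6AD1.
Checksum = ~0x6AD1 & 0xFFFF = 0x952E.

952E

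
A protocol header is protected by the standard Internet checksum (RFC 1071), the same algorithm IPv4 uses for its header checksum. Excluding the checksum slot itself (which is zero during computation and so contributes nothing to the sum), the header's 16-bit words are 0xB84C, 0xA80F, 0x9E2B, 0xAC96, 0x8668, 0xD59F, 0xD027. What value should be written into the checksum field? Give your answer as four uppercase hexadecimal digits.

One's-complement addition (fold any carry out of bit 15 back into bit 0):
  0xB84C + 0xA80F = 0x1605B → wrap carry → 0x605C
  0x605C + 0x9E2B = 0x0FE87
  0xFE87 + 0xAC96 = 0x1AB1D → wrap carry → 0xAB1E
  0xAB1E + 0x8668 = 0x13186 → wrap carry → 0x3187
  0x3187 + 0xD59F = 0x10726 → wrap carry → 0x0727
  0x0727 + 0xD027 = 0x0D74E
One's-complement sum = 0xD74E.
Checksum = ~0xD74E & 0xFFFF = 0x28B1.

28B1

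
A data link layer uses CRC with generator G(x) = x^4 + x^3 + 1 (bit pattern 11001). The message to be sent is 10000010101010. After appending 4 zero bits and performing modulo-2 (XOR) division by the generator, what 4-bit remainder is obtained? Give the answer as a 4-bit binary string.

0000

Append 4 zeros: 100000101010100000. Divide by 11001 (XOR where the leading bit is 1):
  pos 0: 10000 XOR 11001 = 01001
  pos 1: 10010 XOR 11001 = 01011
  pos 2: 10111 XOR 11001 = 01110
  pos 3: 11100 XOR 11001 = 00101
  pos 5: 10110 XOR 11001 = 01111
  pos 6: 11111 XOR 11001 = 00110
  pos 8: 11001 XOR 11001 = 00000
Remainder (last 4 bits) = 0000. This is the CRC / FCS.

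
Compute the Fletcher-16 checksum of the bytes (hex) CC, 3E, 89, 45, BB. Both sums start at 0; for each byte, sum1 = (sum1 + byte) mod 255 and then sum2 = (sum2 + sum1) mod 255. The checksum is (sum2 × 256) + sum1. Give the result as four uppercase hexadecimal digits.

DB95

Running sums (mod 255):
  after byte 0 (CC): sum1=204, sum2=204
  after byte 1 (3E): sum1=11, sum2=215
  after byte 2 (89): sum1=148, sum2=108
  after byte 3 (45): sum1=217, sum2=70
  after byte 4 (BB): sum1=149, sum2=219
Checksum = sum2·256 + sum1 = 219·256 + 149 = 56213 = 0xDB95.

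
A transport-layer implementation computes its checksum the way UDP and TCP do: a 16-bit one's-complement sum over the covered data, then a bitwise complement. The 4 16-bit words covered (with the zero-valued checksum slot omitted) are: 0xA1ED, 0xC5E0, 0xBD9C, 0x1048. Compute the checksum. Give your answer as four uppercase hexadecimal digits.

CA4C

One's-complement addition (fold any carry out of bit 15 back into bit 0):
  0xA1ED + 0xC5E0 = 0x167CD → wrap carry → 0x67CE
  0x67CE + 0xBD9C = 0x1256A → wrap carry → 0x256B
  0x256B + 0x1048 = 0x035B3
One's-complement sum = 0x35B3.
Checksum = ~0x35B3 & 0xFFFF = 0xCA4C.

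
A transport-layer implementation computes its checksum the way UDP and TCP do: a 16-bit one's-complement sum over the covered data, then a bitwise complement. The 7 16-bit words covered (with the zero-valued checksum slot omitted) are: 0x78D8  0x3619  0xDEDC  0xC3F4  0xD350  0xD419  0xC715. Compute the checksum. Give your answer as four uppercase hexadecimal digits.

One's-complement addition (fold any carry out of bit 15 back into bit 0):
  0x78D8 + 0x3619 = 0x0AEF1
  0xAEF1 + 0xDEDC = 0x18DCD → wrap carry → 0x8DCE
  0x8DCE + 0xC3F4 = 0x151C2 → wrap carry → 0x51C3
  0x51C3 + 0xD350 = 0x12513 → wrap carry → 0x2514
  0x2514 + 0xD419 = 0x0F92D
  0xF92D + 0xC715 = 0x1C042 → wrap carry → 0xC043
One's-complement sum = 0xC043.
Checksum = ~0xC043 & 0xFFFF = 0x3FBC.

3FBC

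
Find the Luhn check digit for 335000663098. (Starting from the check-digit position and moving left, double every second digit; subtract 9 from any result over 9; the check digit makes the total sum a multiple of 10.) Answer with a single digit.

8

Partial digits right→left: 8 9 0 3 6 6 0 0 0 5 3 3
Double every second digit counting from the check-digit position (so the 1st, 3rd, 5th, ... of the partial from the right).
  doubled (with −9 where >9): 7 0 3 0 0 6 → sum 16
  kept as-is: 9 3 6 0 5 3 → sum 26
Total = 16 + 26 = 42.
Check digit = (10 − (42 mod 10)) mod 10 = 8.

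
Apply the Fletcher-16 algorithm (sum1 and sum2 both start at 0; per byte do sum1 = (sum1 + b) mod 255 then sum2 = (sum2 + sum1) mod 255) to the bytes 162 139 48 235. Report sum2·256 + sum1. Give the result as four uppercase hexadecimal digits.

Running sums (mod 255):
  after byte 0 (162): sum1=162, sum2=162
  after byte 1 (139): sum1=46, sum2=208
  after byte 2 (48): sum1=94, sum2=47
  after byte 3 (235): sum1=74, sum2=121
Checksum = sum2·256 + sum1 = 121·256 + 74 = 31050 = 0x794A.

794A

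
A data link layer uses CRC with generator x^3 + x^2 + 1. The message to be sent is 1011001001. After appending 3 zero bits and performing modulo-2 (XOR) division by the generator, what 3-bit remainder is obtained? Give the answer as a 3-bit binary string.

001

Append 3 zeros: 1011001001000. Divide by 1101 (XOR where the leading bit is 1):
  pos 0: 1011 XOR 1101 = 0110
  pos 1: 1100 XOR 1101 = 0001
  pos 4: 1010 XOR 1101 = 0111
  pos 5: 1110 XOR 1101 = 0011
  pos 7: 1110 XOR 1101 = 0011
  pos 9: 1100 XOR 1101 = 0001
Remainder (last 3 bits) = 001. This is the CRC / FCS.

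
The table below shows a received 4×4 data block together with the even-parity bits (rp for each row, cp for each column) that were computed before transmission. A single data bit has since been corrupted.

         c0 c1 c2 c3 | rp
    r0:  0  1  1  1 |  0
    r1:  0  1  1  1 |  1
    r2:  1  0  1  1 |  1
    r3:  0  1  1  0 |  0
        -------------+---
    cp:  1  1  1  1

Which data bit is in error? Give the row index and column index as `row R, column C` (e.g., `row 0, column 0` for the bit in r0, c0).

Recompute each row's even parity and compare to rp:
  r0: data parity 1, sent rp 0 → mismatch
  r1: data parity 1, sent rp 1 → ok
  r2: data parity 1, sent rp 1 → ok
  r3: data parity 0, sent rp 0 → ok
Recompute each column's even parity and compare to cp:
  c0: data parity 1, sent cp 1 → ok
  c1: data parity 1, sent cp 1 → ok
  c2: data parity 0, sent cp 1 → mismatch
  c3: data parity 1, sent cp 1 → ok
Exactly one row (r0) and one column (c2) fail → the flipped bit is at their intersection.

row 0, column 2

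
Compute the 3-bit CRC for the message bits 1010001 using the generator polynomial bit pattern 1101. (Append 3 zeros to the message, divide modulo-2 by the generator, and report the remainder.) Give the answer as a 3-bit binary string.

000

Append 3 zeros: 1010001000. Divide by 1101 (XOR where the leading bit is 1):
  pos 0: 1010 XOR 1101 = 0111
  pos 1: 1110 XOR 1101 = 0011
  pos 3: 1101 XOR 1101 = 0000
Remainder (last 3 bits) = 000. This is the CRC / FCS.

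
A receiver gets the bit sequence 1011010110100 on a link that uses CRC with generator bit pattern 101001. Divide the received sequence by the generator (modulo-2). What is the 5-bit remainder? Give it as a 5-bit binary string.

00000

Modulo-2 division of 1011010110100 by 101001:
  pos 0: 101101 XOR 101001 = 000100
  pos 3: 100011 XOR 101001 = 001010
  pos 5: 101001 XOR 101001 = 000000
Remainder = 00000 (zero — the frame passes the CRC check).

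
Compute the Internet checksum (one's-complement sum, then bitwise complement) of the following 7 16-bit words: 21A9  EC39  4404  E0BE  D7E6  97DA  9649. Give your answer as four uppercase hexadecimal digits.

C74E

One's-complement addition (fold any carry out of bit 15 back into bit 0):
  0x21A9 + 0xEC39 = 0x10DE2 → wrap carry → 0x0DE3
  0x0DE3 + 0x4404 = 0x051E7
  0x51E7 + 0xE0BE = 0x132A5 → wrap carry → 0x32A6
  0x32A6 + 0xD7E6 = 0x10A8C → wrap carry → 0x0A8D
  0x0A8D + 0x97DA = 0x0A267
  0xA267 + 0x9649 = 0x138B0 → wrap carry → 0x38B1
One's-complement sum = 0x38B1.
Checksum = ~0x38B1 & 0xFFFF = 0xC74E.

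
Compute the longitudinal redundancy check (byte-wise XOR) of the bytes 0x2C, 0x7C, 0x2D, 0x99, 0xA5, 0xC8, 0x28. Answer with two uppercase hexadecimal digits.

XOR the bytes together:
  start with 0x2C
  0x2C ⊕ 0x7C = 0x50
  0x50 ⊕ 0x2D = 0x7D
  0x7D ⊕ 0x99 = 0xE4
  0xE4 ⊕ 0xA5 = 0x41
  0x41 ⊕ 0xC8 = 0x89
  0x89 ⊕ 0x28 = 0xA1

A1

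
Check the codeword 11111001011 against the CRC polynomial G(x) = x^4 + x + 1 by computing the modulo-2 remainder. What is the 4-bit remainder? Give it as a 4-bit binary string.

0100

Modulo-2 division of 11111001011 by 10011:
  pos 0: 11111 XOR 10011 = 01100
  pos 1: 11000 XOR 10011 = 01011
  pos 2: 10110 XOR 10011 = 00101
  pos 4: 10110 XOR 10011 = 00101
  pos 6: 10111 XOR 10011 = 00100
Remainder = 0100 (nonzero — an error is detected).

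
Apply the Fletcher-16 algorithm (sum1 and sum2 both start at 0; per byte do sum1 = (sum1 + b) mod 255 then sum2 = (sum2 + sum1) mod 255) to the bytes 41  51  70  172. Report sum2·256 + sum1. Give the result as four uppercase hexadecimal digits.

Running sums (mod 255):
  after byte 0 (41): sum1=41, sum2=41
  after byte 1 (51): sum1=92, sum2=133
  after byte 2 (70): sum1=162, sum2=40
  after byte 3 (172): sum1=79, sum2=119
Checksum = sum2·256 + sum1 = 119·256 + 79 = 30543 = 0x774F.

774F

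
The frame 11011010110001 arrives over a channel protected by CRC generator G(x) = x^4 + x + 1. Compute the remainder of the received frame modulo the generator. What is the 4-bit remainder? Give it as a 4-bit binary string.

Modulo-2 division of 11011010110001 by 10011:
  pos 0: 11011 XOR 10011 = 01000
  pos 1: 10000 XOR 10011 = 00011
  pos 4: 11101 XOR 10011 = 01110
  pos 5: 11101 XOR 10011 = 01110
  pos 6: 11100 XOR 10011 = 01111
  pos 7: 11110 XOR 10011 = 01101
  pos 8: 11010 XOR 10011 = 01001
  pos 9: 10011 XOR 10011 = 00000
Remainder = 0000 (zero — the frame passes the CRC check).

0000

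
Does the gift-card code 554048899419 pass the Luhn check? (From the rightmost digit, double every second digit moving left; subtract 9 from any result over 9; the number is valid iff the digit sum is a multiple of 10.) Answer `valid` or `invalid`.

From the right, keep odd positions and double even positions (subtract 9 from any doubled value over 9):
  doubled (positions 2,4,...): 2 9 7 8 8 1 → sum 35
  kept (positions 1,3,...): 9 4 9 8 0 5 → sum 35
Total = 70.
70 mod 10 = 0, so the number is valid.

valid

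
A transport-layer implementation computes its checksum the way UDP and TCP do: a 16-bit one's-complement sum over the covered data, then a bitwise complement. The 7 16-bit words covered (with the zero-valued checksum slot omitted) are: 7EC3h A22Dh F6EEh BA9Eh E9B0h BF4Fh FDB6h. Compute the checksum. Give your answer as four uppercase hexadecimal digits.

One's-complement addition (fold any carry out of bit 15 back into bit 0):
  0x7EC3 + 0xA22D = 0x120F0 → wrap carry → 0x20F1
  0x20F1 + 0xF6EE = 0x117DF → wrap carry → 0x17E0
  0x17E0 + 0xBA9E = 0x0D27E
  0xD27E + 0xE9B0 = 0x1BC2E → wrap carry → 0xBC2F
  0xBC2F + 0xBF4F = 0x17B7E → wrap carry → 0x7B7F
  0x7B7F + 0xFDB6 = 0x17935 → wrap carry → 0x7936
One's-complement sum = 0x7936.
Checksum = ~0x7936 & 0xFFFF = 0x86C9.

86C9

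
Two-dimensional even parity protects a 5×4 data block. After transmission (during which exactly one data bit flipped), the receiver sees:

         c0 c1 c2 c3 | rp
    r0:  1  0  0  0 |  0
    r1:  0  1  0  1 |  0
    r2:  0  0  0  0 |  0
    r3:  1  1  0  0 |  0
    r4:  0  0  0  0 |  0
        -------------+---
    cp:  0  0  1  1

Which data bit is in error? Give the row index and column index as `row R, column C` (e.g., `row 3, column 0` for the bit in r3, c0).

Recompute each row's even parity and compare to rp:
  r0: data parity 1, sent rp 0 → mismatch
  r1: data parity 0, sent rp 0 → ok
  r2: data parity 0, sent rp 0 → ok
  r3: data parity 0, sent rp 0 → ok
  r4: data parity 0, sent rp 0 → ok
Recompute each column's even parity and compare to cp:
  c0: data parity 0, sent cp 0 → ok
  c1: data parity 0, sent cp 0 → ok
  c2: data parity 0, sent cp 1 → mismatch
  c3: data parity 1, sent cp 1 → ok
Exactly one row (r0) and one column (c2) fail → the flipped bit is at their intersection.

row 0, column 2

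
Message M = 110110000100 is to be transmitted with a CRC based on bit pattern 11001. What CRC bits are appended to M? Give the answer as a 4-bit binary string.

Append 4 zeros: 1101100001000000. Divide by 11001 (XOR where the leading bit is 1):
  pos 0: 11011 XOR 11001 = 00010
  pos 3: 10000 XOR 11001 = 01001
  pos 4: 10010 XOR 11001 = 01011
  pos 5: 10111 XOR 11001 = 01110
  pos 6: 11100 XOR 11001 = 00101
  pos 8: 10100 XOR 11001 = 01101
  pos 9: 11010 XOR 11001 = 00011
Remainder (last 4 bits) = 1100. This is the CRC / FCS.

1100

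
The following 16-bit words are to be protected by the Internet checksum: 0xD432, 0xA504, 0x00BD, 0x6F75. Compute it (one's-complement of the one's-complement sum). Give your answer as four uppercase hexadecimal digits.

1696

One's-complement addition (fold any carry out of bit 15 back into bit 0):
  0xD432 + 0xA504 = 0x17936 → wrap carry → 0x7937
  0x7937 + 0x00BD = 0x079F4
  0x79F4 + 0x6F75 = 0x0E969
One's-complement sum = 0xE969.
Checksum = ~0xE969 & 0xFFFF = 0x1696.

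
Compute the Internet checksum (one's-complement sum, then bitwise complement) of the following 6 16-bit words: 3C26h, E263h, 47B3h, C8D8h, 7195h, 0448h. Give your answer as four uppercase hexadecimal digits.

5B0C

One's-complement addition (fold any carry out of bit 15 back into bit 0):
  0x3C26 + 0xE263 = 0x11E89 → wrap carry → 0x1E8A
  0x1E8A + 0x47B3 = 0x0663D
  0x663D + 0xC8D8 = 0x12F15 → wrap carry → 0x2F16
  0x2F16 + 0x7195 = 0x0A0AB
  0xA0AB + 0x0448 = 0x0A4F3
One's-complement sum = 0xA4F3.
Checksum = ~0xA4F3 & 0xFFFF = 0x5B0C.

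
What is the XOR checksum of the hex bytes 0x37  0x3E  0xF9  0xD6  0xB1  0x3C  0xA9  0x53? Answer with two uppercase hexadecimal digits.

XOR the bytes together:
  start with 0x37
  0x37 ⊕ 0x3E = 0x09
  0x09 ⊕ 0xF9 = 0xF0
  0xF0 ⊕ 0xD6 = 0x26
  0x26 ⊕ 0xB1 = 0x97
  0x97 ⊕ 0x3C = 0xAB
  0xAB ⊕ 0xA9 = 0x02
  0x02 ⊕ 0x53 = 0x51

51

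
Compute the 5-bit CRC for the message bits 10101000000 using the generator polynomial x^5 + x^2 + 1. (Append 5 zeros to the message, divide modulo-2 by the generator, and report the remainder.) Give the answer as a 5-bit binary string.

00100

Append 5 zeros: 1010100000000000. Divide by 100101 (XOR where the leading bit is 1):
  pos 0: 101010 XOR 100101 = 001111
  pos 2: 111100 XOR 100101 = 011001
  pos 3: 110010 XOR 100101 = 010111
  pos 4: 101110 XOR 100101 = 001011
  pos 6: 101100 XOR 100101 = 001001
  pos 8: 100100 XOR 100101 = 000001
Remainder (last 5 bits) = 00100. This is the CRC / FCS.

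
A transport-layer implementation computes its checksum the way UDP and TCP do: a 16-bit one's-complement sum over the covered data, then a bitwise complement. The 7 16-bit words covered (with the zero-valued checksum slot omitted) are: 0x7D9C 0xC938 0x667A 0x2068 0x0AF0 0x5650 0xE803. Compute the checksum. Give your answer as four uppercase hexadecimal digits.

One's-complement addition (fold any carry out of bit 15 back into bit 0):
  0x7D9C + 0xC938 = 0x146D4 → wrap carry → 0x46D5
  0x46D5 + 0x667A = 0x0AD4F
  0xAD4F + 0x2068 = 0x0CDB7
  0xCDB7 + 0x0AF0 = 0x0D8A7
  0xD8A7 + 0x5650 = 0x12EF7 → wrap carry → 0x2EF8
  0x2EF8 + 0xE803 = 0x116FB → wrap carry → 0x16FC
One's-complement sum = 0x16FC.
Checksum = ~0x16FC & 0xFFFF = 0xE903.

E903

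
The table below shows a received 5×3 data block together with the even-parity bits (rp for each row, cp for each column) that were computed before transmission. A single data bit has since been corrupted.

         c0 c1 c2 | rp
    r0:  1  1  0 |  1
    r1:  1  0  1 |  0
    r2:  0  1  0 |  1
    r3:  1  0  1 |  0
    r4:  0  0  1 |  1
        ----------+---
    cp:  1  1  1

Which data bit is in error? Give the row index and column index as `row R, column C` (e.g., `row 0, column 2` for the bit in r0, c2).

row 0, column 1

Recompute each row's even parity and compare to rp:
  r0: data parity 0, sent rp 1 → mismatch
  r1: data parity 0, sent rp 0 → ok
  r2: data parity 1, sent rp 1 → ok
  r3: data parity 0, sent rp 0 → ok
  r4: data parity 1, sent rp 1 → ok
Recompute each column's even parity and compare to cp:
  c0: data parity 1, sent cp 1 → ok
  c1: data parity 0, sent cp 1 → mismatch
  c2: data parity 1, sent cp 1 → ok
Exactly one row (r0) and one column (c1) fail → the flipped bit is at their intersection.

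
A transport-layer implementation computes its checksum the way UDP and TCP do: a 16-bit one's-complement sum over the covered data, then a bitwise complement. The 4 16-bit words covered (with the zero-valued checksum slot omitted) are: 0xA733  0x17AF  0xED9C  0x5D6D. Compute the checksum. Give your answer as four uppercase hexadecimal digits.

F612

One's-complement addition (fold any carry out of bit 15 back into bit 0):
  0xA733 + 0x17AF = 0x0BEE2
  0xBEE2 + 0xED9C = 0x1AC7E → wrap carry → 0xAC7F
  0xAC7F + 0x5D6D = 0x109EC → wrap carry → 0x09ED
One's-complement sum = 0x09ED.
Checksum = ~0x09ED & 0xFFFF = 0xF612.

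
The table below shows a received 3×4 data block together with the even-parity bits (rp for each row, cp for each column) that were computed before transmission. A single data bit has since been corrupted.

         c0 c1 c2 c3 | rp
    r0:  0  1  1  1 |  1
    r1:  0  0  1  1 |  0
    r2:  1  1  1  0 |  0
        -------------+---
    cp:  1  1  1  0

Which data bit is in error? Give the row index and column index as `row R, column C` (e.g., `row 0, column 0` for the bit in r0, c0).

Recompute each row's even parity and compare to rp:
  r0: data parity 1, sent rp 1 → ok
  r1: data parity 0, sent rp 0 → ok
  r2: data parity 1, sent rp 0 → mismatch
Recompute each column's even parity and compare to cp:
  c0: data parity 1, sent cp 1 → ok
  c1: data parity 0, sent cp 1 → mismatch
  c2: data parity 1, sent cp 1 → ok
  c3: data parity 0, sent cp 0 → ok
Exactly one row (r2) and one column (c1) fail → the flipped bit is at their intersection.

row 2, column 1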